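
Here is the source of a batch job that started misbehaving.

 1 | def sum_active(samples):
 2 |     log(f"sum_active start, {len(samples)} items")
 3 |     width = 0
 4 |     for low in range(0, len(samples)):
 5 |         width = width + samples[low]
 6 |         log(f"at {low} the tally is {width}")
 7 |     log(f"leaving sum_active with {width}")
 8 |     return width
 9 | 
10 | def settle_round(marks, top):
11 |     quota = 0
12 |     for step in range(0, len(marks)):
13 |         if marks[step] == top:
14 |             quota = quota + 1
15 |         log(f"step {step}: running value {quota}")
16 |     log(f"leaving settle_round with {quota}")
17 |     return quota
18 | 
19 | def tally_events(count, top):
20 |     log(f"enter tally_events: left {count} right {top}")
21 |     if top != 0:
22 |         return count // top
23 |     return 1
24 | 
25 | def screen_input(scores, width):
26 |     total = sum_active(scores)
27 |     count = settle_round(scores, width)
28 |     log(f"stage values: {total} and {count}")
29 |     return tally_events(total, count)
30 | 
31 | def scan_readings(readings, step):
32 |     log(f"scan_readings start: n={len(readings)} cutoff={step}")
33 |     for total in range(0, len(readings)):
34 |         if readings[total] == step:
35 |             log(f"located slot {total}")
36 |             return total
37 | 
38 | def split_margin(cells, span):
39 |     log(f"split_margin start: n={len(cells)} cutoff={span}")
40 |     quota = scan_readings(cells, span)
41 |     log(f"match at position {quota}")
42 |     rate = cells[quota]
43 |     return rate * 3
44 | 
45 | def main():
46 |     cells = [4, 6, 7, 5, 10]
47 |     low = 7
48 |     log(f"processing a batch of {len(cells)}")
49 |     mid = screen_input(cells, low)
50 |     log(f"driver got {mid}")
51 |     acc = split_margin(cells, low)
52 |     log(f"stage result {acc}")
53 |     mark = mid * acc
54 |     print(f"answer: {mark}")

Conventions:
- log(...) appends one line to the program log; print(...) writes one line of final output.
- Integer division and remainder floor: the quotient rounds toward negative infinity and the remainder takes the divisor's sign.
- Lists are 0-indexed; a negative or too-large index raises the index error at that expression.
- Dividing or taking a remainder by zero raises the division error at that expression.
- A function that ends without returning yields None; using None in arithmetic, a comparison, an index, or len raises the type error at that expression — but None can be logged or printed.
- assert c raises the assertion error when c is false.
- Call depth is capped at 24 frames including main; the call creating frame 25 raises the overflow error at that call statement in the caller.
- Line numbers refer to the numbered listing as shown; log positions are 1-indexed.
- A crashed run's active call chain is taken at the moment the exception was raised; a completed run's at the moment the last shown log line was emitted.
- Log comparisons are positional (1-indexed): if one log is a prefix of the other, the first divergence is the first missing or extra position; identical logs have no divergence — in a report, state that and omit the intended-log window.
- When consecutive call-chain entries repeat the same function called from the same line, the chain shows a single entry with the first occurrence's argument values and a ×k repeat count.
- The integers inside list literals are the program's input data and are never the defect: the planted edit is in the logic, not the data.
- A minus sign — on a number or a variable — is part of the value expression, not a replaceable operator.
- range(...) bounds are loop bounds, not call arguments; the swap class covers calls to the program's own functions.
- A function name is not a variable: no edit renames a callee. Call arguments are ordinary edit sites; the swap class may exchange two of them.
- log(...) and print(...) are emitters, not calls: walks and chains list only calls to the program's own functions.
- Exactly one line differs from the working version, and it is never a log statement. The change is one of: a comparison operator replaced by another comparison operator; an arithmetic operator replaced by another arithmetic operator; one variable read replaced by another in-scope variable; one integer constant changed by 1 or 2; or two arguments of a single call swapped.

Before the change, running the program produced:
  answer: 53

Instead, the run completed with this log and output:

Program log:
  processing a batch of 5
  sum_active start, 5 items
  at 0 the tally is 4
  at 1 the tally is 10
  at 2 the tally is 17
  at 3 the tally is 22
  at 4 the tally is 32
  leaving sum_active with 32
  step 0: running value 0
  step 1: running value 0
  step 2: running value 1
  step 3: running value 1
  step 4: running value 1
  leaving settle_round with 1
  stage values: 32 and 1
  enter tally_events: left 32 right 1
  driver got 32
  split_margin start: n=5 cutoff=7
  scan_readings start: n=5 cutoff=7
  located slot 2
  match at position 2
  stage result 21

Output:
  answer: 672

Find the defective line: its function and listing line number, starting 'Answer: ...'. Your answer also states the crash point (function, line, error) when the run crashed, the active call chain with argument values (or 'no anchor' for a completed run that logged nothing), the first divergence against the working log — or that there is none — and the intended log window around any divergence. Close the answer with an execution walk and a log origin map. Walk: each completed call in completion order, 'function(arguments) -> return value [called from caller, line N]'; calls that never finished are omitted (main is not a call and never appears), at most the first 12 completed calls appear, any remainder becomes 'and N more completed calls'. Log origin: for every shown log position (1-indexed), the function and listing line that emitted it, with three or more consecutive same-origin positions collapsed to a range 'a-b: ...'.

Answer: the defect is in main at line 53.
Key observation: Nothing in the log betrays the bug — only the output does.
Call chain: main.
First divergence: there is none — every log position agrees.
Execution walk:
  sum_active([4, 6, 7, 5, 10]) -> 32  [called from screen_input, line 26]
  settle_round([4, 6, 7, 5, 10], 7) -> 1  [called from screen_input, line 27]
  tally_events(32, 1) -> 32  [called from screen_input, line 29]
  screen_input([4, 6, 7, 5, 10], 7) -> 32  [called from main, line 49]
  scan_readings([4, 6, 7, 5, 10], 7) -> 2  [called from split_margin, line 40]
  split_margin([4, 6, 7, 5, 10], 7) -> 21  [called from main, line 51]
Log origin:
  1: emitted by main (line 48)
  2: emitted by sum_active (line 2)
  3-7: emitted by sum_active (line 6)
  8: emitted by sum_active (line 7)
  9-13: emitted by settle_round (line 15)
  14: emitted by settle_round (line 16)
  15: emitted by screen_input (line 28)
  16: emitted by tally_events (line 20)
  17: emitted by main (line 50)
  18: emitted by split_margin (line 39)
  19: emitted by scan_readings (line 32)
  20: emitted by scan_readings (line 35)
  21: emitted by split_margin (line 41)
  22: emitted by main (line 52)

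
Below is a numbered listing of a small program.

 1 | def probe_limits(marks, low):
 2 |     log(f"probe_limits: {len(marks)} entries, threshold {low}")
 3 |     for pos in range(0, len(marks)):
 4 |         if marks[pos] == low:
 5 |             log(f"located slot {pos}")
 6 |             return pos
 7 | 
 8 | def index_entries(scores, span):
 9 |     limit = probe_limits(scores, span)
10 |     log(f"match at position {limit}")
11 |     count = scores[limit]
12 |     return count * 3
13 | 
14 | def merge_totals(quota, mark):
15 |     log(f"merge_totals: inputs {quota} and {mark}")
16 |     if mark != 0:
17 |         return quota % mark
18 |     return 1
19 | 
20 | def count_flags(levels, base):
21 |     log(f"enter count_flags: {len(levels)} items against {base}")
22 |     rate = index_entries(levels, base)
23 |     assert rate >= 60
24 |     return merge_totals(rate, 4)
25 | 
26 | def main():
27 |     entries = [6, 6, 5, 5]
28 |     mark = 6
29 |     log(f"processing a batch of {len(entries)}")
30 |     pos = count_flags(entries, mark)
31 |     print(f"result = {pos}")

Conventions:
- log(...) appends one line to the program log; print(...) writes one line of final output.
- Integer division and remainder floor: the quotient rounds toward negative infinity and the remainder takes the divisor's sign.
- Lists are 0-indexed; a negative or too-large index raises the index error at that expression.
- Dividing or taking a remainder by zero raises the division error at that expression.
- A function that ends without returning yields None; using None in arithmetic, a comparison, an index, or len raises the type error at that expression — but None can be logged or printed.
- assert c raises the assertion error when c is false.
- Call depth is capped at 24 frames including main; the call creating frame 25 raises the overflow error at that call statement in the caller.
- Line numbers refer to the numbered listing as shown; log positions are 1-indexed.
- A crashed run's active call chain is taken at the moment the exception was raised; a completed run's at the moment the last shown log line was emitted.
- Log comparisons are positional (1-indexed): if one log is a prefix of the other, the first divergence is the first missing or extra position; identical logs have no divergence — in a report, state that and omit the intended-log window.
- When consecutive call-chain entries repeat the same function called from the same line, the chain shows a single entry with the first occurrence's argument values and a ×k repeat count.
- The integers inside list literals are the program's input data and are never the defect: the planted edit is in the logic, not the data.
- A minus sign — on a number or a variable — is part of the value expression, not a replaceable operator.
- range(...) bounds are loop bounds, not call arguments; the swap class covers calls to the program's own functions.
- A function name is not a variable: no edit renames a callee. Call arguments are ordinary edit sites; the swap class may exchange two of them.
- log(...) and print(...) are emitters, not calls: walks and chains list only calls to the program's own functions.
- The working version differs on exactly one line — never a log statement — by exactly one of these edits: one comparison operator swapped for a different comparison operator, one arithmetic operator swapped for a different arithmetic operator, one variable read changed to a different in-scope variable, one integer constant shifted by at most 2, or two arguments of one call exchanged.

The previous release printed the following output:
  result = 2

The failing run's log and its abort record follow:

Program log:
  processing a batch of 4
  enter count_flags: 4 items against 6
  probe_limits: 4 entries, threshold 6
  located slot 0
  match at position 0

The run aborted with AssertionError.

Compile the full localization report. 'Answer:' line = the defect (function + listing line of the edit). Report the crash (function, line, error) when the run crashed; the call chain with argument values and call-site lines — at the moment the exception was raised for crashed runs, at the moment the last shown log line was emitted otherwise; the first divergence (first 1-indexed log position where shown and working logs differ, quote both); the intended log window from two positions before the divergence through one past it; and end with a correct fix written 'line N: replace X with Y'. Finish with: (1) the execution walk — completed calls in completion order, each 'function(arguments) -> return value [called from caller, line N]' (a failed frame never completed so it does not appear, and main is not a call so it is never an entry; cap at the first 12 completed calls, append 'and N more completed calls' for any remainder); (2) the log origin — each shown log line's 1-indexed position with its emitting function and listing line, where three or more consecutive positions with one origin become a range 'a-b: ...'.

Answer: the defect is in count_flags at line 23.
The tell: After 5 matching log lines the faulty run goes silent, while the working version continues with 'merge_totals: inputs 18 and 4'.
Crash: count_flags, line 23, AssertionError.
Call chain: main -> count_flags([6, 6, 5, 5], 6) (called at line 30).
First divergence: position 6 — after 5 matching lines the faulty run goes silent; intended next line 'merge_totals: inputs 18 and 4'.
Intended log window:
  4: located slot 0
  5: match at position 0
  6: merge_totals: inputs 18 and 4
Execution walk:
  probe_limits([6, 6, 5, 5], 6) -> 0  [called from index_entries, line 9]
  index_entries([6, 6, 5, 5], 6) -> 18  [called from count_flags, line 22]
Origin of each log line:
  1: logged in main at line 29
  2: logged in count_flags at line 21
  3: logged in probe_limits at line 2
  4: logged in probe_limits at line 5
  5: logged in index_entries at line 10
A correct fix: line 23: replace `>=` with `<=`.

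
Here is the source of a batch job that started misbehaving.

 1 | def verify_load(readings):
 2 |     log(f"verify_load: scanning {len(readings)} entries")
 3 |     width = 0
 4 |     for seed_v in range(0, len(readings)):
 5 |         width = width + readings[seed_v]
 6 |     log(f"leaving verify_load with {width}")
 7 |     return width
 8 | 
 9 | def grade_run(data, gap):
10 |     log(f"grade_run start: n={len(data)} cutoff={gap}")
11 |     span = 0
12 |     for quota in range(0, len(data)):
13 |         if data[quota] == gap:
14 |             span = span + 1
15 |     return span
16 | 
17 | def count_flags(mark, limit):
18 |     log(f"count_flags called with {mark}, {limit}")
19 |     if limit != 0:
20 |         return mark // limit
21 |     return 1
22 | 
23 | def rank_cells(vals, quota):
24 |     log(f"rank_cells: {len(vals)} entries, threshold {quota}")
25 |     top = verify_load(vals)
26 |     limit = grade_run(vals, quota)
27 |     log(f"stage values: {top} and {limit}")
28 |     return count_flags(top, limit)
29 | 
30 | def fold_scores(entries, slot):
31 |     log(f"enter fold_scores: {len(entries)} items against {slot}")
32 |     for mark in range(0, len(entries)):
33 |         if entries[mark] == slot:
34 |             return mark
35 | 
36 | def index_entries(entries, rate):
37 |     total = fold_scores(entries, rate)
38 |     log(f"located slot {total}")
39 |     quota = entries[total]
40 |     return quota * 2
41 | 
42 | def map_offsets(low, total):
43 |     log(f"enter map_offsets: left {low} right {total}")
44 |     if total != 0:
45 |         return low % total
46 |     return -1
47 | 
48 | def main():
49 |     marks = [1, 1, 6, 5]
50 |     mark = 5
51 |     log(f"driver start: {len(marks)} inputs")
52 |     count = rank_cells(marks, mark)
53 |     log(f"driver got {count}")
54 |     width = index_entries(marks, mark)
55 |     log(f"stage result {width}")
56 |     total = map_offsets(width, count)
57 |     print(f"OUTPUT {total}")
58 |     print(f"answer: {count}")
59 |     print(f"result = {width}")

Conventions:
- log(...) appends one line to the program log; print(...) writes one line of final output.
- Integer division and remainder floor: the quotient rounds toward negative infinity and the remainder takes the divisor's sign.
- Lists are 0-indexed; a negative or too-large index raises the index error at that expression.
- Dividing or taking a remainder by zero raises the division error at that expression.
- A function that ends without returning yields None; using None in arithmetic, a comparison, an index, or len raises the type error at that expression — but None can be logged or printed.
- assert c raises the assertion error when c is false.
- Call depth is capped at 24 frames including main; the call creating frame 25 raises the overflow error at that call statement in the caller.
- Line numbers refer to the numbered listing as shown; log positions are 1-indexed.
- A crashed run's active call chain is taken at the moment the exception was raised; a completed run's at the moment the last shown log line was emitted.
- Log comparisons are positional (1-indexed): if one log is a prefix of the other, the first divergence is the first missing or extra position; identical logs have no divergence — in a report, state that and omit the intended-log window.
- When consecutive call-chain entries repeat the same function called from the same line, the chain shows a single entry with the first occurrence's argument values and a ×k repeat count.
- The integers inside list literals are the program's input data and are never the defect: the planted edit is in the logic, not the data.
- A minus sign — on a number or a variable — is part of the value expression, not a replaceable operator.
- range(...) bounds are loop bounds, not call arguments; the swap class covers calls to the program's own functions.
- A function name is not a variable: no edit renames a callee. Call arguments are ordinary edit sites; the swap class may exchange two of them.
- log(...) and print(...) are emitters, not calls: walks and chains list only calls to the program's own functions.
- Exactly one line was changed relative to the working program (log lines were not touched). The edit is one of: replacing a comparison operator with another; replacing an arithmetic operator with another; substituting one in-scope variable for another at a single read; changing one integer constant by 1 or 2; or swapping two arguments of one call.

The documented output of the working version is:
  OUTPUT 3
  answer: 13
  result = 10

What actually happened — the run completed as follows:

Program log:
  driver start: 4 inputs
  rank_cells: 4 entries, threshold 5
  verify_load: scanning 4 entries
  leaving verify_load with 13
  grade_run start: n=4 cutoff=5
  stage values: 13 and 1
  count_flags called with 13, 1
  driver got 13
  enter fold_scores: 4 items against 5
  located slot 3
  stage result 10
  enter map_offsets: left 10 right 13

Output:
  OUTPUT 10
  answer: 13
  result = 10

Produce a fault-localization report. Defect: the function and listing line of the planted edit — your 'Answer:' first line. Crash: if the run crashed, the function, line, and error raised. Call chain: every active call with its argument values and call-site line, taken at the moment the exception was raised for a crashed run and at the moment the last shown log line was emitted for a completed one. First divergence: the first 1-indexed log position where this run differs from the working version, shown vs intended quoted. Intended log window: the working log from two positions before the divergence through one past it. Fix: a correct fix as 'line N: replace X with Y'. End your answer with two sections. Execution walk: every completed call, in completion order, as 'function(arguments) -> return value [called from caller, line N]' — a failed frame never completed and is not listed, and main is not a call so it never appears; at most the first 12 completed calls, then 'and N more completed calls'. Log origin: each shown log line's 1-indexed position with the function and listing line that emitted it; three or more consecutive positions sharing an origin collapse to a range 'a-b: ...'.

Answer: the defect is in main at line 56.
The tell: Position 12 is the first bad log line: 'enter map_offsets: left 10 right 13' should read 'enter map_offsets: left 13 right 10'.
Call chain: main -> map_offsets(10, 13) (called at line 56).
First divergence: position 12; shown 'enter map_offsets: left 10 right 13' vs intended 'enter map_offsets: left 13 right 10'.
Intended log window:
  10: located slot 3
  11: stage result 10
  12: enter map_offsets: left 13 right 10
Execution walk:
  verify_load([1, 1, 6, 5]) -> 13  [called from rank_cells, line 25]
  grade_run([1, 1, 6, 5], 5) -> 1  [called from rank_cells, line 26]
  count_flags(13, 1) -> 13  [called from rank_cells, line 28]
  rank_cells([1, 1, 6, 5], 5) -> 13  [called from main, line 52]
  fold_scores([1, 1, 6, 5], 5) -> 3  [called from index_entries, line 37]
  index_entries([1, 1, 6, 5], 5) -> 10  [called from main, line 54]
  map_offsets(10, 13) -> 10  [called from main, line 56]
Log origin:
  1: emitted by main (line 51)
  2: emitted by rank_cells (line 24)
  3: emitted by verify_load (line 2)
  4: emitted by verify_load (line 6)
  5: emitted by grade_run (line 10)
  6: emitted by rank_cells (line 27)
  7: emitted by count_flags (line 18)
  8: emitted by main (line 53)
  9: emitted by fold_scores (line 31)
  10: emitted by index_entries (line 38)
  11: emitted by main (line 55)
  12: emitted by map_offsets (line 43)
A correct fix: line 56: replace `map_offsets(width, count)` with `map_offsets(count, width)`.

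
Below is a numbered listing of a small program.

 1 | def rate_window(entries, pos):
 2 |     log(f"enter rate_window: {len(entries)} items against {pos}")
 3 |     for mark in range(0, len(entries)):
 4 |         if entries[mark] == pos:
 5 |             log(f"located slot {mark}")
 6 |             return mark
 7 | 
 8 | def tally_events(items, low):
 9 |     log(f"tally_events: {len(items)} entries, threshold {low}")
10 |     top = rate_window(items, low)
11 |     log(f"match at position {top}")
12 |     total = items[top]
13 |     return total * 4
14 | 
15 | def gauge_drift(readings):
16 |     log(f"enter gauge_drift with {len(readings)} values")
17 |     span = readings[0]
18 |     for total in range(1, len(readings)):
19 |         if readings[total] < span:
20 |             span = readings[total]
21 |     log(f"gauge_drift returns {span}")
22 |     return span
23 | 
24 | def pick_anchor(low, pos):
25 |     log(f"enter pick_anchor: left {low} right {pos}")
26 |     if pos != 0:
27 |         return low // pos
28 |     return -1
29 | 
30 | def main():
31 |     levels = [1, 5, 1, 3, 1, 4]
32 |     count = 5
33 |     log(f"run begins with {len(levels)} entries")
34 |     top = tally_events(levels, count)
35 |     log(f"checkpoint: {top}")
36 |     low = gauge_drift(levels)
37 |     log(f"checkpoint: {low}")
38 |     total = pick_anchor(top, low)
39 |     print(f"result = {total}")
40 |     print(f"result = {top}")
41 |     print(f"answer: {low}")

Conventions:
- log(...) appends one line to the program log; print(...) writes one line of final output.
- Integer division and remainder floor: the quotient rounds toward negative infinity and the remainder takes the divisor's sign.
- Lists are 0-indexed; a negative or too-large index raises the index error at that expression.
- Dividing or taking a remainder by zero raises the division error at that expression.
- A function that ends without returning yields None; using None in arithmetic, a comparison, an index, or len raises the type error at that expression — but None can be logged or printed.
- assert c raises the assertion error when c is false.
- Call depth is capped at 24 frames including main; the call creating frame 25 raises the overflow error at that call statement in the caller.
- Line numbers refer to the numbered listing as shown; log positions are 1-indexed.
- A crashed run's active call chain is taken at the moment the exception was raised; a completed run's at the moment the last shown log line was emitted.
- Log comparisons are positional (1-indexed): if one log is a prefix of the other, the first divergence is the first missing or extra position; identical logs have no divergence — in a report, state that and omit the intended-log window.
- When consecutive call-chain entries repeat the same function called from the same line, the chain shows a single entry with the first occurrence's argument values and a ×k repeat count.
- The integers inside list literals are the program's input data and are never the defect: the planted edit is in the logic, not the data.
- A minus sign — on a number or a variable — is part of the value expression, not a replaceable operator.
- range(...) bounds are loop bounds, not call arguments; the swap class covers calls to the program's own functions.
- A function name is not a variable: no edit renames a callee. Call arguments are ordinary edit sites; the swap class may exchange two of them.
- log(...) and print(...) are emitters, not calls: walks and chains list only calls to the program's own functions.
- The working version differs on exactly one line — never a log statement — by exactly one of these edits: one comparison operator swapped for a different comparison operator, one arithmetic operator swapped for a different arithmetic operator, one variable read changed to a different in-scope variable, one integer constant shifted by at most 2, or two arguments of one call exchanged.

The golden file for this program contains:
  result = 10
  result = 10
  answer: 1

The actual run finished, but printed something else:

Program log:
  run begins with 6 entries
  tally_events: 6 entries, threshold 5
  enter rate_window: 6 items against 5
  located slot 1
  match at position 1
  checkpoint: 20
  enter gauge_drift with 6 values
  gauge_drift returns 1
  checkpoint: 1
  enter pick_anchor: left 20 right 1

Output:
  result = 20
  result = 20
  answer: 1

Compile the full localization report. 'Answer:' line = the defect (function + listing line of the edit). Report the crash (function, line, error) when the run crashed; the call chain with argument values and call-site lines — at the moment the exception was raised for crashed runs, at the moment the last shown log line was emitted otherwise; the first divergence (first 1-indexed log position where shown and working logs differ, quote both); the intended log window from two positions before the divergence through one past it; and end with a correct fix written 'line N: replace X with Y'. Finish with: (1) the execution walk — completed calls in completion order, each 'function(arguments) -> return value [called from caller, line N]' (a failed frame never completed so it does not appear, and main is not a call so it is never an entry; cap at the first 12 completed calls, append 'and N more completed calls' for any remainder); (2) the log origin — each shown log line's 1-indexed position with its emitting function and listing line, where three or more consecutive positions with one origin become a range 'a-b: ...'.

Answer: the defect is in tally_events at line 13.
Key fact: Log line 6 is where behavior first shows: 'checkpoint: 20' appears instead of 'checkpoint: 10'.
Call chain: main -> pick_anchor(20, 1) (called at line 38).
First divergence: position 6 — the shown line 'checkpoint: 20' should read 'checkpoint: 10'.
Intended log window:
  4: located slot 1
  5: match at position 1
  6: checkpoint: 10
  7: enter gauge_drift with 6 values
Execution walk:
  rate_window([1, 5, 1, 3, 1, 4], 5) -> 1  [called from tally_events, line 10]
  tally_events([1, 5, 1, 3, 1, 4], 5) -> 20  [called from main, line 34]
  gauge_drift([1, 5, 1, 3, 1, 4]) -> 1  [called from main, line 36]
  pick_anchor(20, 1) -> 20  [called from main, line 38]
Log line origins:
  1 — main, line 33
  2 — tally_events, line 9
  3 — rate_window, line 2
  4 — rate_window, line 5
  5 — tally_events, line 11
  6 — main, line 35
  7 — gauge_drift, line 16
  8 — gauge_drift, line 21
  9 — main, line 37
  10 — pick_anchor, line 25
A correct fix: line 13: replace `4` with `2`.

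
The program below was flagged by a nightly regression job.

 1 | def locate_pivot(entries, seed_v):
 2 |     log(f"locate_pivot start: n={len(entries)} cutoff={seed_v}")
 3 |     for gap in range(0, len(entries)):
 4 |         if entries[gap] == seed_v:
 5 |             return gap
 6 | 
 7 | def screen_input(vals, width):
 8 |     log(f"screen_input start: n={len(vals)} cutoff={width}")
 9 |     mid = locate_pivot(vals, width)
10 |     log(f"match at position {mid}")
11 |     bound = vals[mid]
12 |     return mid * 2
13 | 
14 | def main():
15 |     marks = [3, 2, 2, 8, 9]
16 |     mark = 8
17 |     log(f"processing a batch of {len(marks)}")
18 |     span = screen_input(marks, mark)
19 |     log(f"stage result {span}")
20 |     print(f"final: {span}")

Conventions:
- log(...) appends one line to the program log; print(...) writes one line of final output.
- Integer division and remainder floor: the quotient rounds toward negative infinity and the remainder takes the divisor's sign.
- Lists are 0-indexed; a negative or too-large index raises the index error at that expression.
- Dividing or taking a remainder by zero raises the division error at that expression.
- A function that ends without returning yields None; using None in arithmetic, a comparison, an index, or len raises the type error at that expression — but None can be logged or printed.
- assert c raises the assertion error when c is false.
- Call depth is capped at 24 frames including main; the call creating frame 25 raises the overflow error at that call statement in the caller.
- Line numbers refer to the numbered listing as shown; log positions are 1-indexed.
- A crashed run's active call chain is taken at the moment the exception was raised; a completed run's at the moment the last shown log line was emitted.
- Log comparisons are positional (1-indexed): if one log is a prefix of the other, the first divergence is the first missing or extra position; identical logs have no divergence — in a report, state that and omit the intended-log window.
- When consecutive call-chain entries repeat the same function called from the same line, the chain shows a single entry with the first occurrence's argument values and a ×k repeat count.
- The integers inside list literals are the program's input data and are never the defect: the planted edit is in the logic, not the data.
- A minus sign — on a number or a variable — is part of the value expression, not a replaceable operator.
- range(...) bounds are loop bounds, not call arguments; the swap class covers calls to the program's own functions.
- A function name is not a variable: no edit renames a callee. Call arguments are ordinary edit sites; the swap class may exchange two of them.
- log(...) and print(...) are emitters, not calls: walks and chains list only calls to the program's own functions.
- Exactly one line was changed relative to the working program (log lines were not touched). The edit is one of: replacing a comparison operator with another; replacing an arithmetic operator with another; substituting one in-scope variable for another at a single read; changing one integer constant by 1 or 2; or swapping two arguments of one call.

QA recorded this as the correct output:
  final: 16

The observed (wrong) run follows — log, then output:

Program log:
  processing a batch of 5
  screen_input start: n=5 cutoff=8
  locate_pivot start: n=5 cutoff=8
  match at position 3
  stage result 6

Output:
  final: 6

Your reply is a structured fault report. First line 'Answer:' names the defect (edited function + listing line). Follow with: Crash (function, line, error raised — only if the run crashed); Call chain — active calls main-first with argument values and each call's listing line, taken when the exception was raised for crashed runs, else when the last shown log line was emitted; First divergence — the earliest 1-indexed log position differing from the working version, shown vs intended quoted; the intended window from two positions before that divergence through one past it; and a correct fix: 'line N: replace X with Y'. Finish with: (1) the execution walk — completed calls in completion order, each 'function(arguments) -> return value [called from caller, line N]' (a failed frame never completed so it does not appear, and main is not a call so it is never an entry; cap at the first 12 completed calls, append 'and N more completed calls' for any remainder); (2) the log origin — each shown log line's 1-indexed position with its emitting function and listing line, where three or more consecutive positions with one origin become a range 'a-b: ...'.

Answer: the defect is in screen_input at line 12.
Key fact: The earliest visible damage is log position 5 — 'stage result 6' rather than the intended 'stage result 16'.
Call chain: main.
First divergence: at position 5 the run shows 'stage result 6' where the working version logs 'stage result 16'.
Intended log window:
  3: locate_pivot start: n=5 cutoff=8
  4: match at position 3
  5: stage result 16
Execution walk:
  locate_pivot([3, 2, 2, 8, 9], 8) -> 3  [called from screen_input, line 9]
  screen_input([3, 2, 2, 8, 9], 8) -> 6  [called from main, line 18]
Log origin:
  1: logged in main at line 17
  2: logged in screen_input at line 8
  3: logged in locate_pivot at line 2
  4: logged in screen_input at line 10
  5: logged in main at line 19
A correct fix: line 12: replace `mid` with `bound`.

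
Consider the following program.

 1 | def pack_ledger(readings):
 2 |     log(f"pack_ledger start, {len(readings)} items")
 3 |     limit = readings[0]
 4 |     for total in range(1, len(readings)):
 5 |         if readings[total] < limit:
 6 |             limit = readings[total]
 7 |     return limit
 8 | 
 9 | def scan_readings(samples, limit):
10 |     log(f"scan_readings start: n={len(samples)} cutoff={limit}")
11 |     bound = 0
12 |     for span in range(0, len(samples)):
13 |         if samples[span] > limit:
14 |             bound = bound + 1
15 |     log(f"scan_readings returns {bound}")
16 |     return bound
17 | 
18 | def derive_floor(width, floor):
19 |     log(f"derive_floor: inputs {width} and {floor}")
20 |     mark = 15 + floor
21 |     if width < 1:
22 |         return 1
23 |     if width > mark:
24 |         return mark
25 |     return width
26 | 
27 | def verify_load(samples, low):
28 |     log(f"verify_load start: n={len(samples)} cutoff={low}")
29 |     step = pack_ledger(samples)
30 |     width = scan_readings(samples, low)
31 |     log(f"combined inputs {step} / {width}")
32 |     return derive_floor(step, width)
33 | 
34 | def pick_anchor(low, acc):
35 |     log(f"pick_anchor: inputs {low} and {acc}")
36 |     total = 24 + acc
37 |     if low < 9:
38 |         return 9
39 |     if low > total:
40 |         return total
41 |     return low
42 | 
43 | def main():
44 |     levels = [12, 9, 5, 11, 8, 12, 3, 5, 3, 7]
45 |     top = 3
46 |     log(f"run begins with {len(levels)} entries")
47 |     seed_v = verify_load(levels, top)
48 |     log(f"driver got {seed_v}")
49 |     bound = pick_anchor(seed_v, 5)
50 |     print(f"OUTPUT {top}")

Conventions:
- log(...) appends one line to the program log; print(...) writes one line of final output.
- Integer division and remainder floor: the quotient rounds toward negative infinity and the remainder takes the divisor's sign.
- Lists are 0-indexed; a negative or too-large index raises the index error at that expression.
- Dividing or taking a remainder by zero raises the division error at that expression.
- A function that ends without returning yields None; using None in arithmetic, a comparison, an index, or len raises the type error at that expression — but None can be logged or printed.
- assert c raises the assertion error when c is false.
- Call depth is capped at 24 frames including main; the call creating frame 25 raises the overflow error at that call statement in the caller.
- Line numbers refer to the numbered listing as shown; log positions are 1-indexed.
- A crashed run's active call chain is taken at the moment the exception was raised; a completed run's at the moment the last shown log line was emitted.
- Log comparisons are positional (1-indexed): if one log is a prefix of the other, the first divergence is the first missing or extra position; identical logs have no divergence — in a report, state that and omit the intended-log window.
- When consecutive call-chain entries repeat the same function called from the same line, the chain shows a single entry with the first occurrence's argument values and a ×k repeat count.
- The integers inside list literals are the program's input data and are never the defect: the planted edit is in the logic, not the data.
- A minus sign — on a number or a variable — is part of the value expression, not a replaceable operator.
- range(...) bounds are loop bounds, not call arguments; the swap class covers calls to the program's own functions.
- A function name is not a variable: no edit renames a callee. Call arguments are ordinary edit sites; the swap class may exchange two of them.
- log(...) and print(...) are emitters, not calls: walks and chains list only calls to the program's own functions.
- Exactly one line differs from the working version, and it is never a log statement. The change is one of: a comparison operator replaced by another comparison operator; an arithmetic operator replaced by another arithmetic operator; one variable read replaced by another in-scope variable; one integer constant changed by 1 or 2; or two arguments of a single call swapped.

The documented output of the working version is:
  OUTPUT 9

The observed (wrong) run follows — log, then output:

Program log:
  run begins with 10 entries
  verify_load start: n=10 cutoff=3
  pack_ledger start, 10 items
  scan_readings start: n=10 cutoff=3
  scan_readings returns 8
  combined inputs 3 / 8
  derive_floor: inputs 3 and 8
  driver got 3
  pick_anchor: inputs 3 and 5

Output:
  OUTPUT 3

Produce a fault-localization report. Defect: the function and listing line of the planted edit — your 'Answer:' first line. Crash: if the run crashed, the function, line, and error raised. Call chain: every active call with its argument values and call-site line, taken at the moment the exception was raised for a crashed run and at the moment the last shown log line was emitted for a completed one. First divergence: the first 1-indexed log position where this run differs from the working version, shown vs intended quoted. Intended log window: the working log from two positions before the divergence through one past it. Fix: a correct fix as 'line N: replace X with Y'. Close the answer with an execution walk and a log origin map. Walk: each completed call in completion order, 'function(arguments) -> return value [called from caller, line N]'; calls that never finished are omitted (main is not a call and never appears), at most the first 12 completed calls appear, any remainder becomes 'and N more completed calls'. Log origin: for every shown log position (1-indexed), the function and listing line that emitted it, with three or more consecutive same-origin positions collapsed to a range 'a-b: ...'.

Answer: the defect is in main at line 50.
Core observation: Log streams are identical — the defect surfaces only in the printed output.
Call chain: main -> pick_anchor(3, 5) (called at line 49).
First divergence: none; the two logs match at every position.
Execution walk:
  pack_ledger([12, 9, 5, 11, 8, 12, 3, 5, 3, 7]) -> 3  [called from verify_load, line 29]
  scan_readings([12, 9, 5, 11, 8, 12, 3, 5, 3, 7], 3) -> 8  [called from verify_load, line 30]
  derive_floor(3, 8) -> 3  [called from verify_load, line 32]
  verify_load([12, 9, 5, 11, 8, 12, 3, 5, 3, 7], 3) -> 3  [called from main, line 47]
  pick_anchor(3, 5) -> 9  [called from main, line 49]
Log line origins:
  1: from main, line 46
  2: from verify_load, line 28
  3: from pack_ledger, line 2
  4: from scan_readings, line 10
  5: from scan_readings, line 15
  6: from verify_load, line 31
  7: from derive_floor, line 19
  8: from main, line 48
  9: from pick_anchor, line 35
A correct fix: line 50: replace `top` with `bound`.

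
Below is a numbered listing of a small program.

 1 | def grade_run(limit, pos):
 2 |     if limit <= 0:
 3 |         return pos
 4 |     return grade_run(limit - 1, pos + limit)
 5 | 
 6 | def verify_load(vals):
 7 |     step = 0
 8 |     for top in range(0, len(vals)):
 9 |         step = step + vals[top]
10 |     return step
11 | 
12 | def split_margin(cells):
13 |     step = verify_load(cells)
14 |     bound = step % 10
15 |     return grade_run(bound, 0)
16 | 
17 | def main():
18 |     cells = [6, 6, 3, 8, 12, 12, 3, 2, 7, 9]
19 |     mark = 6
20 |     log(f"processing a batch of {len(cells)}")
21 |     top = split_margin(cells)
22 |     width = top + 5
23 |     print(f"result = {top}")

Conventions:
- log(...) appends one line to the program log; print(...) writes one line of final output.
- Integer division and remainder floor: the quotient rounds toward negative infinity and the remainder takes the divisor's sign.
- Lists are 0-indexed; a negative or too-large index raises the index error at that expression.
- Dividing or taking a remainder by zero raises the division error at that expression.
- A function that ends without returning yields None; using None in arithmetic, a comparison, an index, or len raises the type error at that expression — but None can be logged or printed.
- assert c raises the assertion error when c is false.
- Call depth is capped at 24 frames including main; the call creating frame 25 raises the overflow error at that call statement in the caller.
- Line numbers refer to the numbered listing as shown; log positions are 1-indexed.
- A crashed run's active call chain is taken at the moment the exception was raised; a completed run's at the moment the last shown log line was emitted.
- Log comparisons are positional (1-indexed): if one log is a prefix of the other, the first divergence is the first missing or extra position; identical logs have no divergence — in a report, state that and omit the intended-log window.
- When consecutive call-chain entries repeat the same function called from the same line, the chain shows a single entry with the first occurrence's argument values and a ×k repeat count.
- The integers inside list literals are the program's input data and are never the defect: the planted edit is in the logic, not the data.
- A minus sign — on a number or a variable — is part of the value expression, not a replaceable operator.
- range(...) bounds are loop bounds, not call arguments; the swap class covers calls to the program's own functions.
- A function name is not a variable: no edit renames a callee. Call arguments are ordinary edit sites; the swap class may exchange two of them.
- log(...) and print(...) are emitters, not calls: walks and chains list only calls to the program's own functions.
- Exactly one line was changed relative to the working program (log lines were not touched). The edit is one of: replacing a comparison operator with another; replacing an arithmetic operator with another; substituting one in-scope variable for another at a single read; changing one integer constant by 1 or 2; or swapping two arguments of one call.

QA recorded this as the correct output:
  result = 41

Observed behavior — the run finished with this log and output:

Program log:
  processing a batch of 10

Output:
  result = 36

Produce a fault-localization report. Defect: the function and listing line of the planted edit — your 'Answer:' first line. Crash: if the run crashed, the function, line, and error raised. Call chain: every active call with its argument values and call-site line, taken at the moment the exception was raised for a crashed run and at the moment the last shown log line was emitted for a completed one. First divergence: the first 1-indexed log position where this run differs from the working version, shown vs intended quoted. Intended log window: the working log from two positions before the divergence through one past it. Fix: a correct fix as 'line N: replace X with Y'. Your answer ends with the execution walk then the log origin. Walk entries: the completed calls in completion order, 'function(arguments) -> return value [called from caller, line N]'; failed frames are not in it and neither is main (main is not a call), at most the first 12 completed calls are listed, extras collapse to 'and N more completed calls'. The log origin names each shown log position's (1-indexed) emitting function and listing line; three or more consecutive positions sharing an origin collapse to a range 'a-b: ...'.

Answer: the defect is in main at line 23.
The tell: Nothing in the log betrays the bug — only the output does.
Call chain: main.
First divergence: there is none — every log position agrees.
Execution walk:
  verify_load([6, 6, 3, 8, 12, 12, 3, 2, 7, 9]) -> 68  [called from split_margin, line 13]
  grade_run(0, 36) -> 36  [called from grade_run, line 4]
  grade_run(1, 35) -> 36  [called from grade_run, line 4]
  grade_run(2, 33) -> 36  [called from grade_run, line 4]
  grade_run(3, 30) -> 36  [called from grade_run, line 4]
  grade_run(4, 26) -> 36  [called from grade_run, line 4]
  grade_run(5, 21) -> 36  [called from grade_run, line 4]
  grade_run(6, 15) -> 36  [called from grade_run, line 4]
  grade_run(7, 8) -> 36  [called from grade_run, line 4]
  grade_run(8, 0) -> 36  [called from split_margin, line 15]
  split_margin([6, 6, 3, 8, 12, 12, 3, 2, 7, 9]) -> 36  [called from main, line 21]
Log origin:
  1: from main, line 20
A correct fix: line 23: replace `top` with `width`.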